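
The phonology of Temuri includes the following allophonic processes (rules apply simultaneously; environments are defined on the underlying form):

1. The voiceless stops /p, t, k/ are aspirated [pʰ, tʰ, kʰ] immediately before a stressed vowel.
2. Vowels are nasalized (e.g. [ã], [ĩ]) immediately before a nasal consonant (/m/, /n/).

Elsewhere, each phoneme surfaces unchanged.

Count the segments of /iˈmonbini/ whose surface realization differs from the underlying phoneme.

3

Segments that undergo a rule: /i/ → [ĩ] (rule 2); /o/ → [õ] (rule 2); /i/ → [ĩ] (rule 2).
All other segments surface unchanged.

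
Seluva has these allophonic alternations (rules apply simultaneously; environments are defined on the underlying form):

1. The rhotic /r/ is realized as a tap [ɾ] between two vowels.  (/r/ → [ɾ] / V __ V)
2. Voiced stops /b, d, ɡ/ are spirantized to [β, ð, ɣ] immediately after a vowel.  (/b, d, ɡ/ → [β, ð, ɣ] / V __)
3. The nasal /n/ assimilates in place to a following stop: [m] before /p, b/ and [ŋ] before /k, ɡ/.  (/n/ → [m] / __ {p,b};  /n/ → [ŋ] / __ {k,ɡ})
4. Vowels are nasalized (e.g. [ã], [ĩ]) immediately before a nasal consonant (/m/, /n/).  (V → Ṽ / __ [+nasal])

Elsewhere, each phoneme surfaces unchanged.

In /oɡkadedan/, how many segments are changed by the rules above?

4

Segments that undergo a rule: /ɡ/ → [ɣ] (rule 2); /d/ → [ð] (rule 2); /d/ → [ð] (rule 2); /a/ → [ã] (rule 4).
All other segments surface unchanged.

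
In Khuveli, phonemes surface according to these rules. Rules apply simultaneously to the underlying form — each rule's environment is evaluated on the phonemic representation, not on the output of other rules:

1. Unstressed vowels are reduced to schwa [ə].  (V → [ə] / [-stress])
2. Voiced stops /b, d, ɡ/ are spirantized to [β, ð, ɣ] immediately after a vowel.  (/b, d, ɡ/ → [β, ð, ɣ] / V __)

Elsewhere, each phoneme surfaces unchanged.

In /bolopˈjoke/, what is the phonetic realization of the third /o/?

/o/ (between /j/ and /k/): rule 1 targets it, but not in an unstressed syllable → unchanged [o].

[o]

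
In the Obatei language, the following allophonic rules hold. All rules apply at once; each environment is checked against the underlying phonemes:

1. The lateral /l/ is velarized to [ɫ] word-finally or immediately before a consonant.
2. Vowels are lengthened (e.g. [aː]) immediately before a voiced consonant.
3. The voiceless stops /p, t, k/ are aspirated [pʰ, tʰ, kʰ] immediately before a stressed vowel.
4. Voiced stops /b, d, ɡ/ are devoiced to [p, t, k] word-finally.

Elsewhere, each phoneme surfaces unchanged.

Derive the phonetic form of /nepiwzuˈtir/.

[nepiːwzuˈtʰiːr]

/n/ — not in any rule's target class → [n].
/e/ (between /n/ and /p/): rule 2 targets it, but not before a voiced consonant → unchanged [e].
/p/ (between /e/ and /i/): rule 3 targets it, but not immediately before a stressed vowel → unchanged [p].
/i/ (between /p/ and /w/) occurs before a voiced consonant → [iː] by rule 2.
/w/ — not in any rule's target class → [w].
/z/ — not in any rule's target class → [z].
/u/ (between /z/ and /t/) is in the target of rule 2 but the environment (before a voiced consonant) is not met → [u].
/t/ (between /u/ and /i/) occurs immediately before a stressed vowel → [tʰ] by rule 3.
/i/ (between /t/ and /r/): before a voiced consonant, so rule 2 applies → [iː].
/r/ stays [r].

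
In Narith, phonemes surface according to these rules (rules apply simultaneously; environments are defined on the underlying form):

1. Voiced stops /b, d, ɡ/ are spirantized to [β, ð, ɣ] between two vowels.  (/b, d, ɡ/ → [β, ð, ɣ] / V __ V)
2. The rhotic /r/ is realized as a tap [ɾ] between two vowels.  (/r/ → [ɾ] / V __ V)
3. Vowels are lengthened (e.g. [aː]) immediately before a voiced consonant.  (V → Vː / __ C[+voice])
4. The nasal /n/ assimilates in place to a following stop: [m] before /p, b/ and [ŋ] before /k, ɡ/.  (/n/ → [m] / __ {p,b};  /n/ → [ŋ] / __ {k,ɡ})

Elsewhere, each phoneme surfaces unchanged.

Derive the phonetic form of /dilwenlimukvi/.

[diːlweːnliːmukvi]

/d/ (word-initial): rule 1 targets it, but not between two vowels → unchanged [d].
/i/ meets the environment for rule 3 (before a voiced consonant) → [iː].
/e/ meets the environment for rule 3 (before a voiced consonant) → [eː].
/n/ — between /e/ and /l/; rule 4 does not apply here → [n].
/i/ — between /l/ and /m/, before a voiced consonant — surfaces as [iː] (rule 3).
/u/ (between /m/ and /k/) is in the target of rule 3 but the environment (before a voiced consonant) is not met → [u].
/i/ (word-final) fails the environment for rule 3, so it stays [i].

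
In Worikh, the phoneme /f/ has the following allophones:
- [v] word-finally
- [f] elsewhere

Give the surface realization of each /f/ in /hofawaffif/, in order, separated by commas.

[f], [f], [f], [v]

Occurrence 1 (position 3): no conditioning environment matches → elsewhere allophone [f].
Occurrence 2 (position 7): no conditioning environment matches → elsewhere allophone [f].
Occurrence 3 (position 8): no conditioning environment matches → elsewhere allophone [f].
Occurrence 4 (position 10): word-finally → [v].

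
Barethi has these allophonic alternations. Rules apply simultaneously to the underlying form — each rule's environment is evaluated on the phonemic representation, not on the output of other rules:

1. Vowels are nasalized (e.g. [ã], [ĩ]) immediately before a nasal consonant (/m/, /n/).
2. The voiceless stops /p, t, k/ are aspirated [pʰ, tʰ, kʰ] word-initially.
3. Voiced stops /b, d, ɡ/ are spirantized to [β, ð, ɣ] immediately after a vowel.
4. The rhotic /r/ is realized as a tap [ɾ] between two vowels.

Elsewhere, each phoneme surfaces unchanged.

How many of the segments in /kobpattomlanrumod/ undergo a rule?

6

Segments that undergo a rule: /k/ → [kʰ] (rule 2); /b/ → [β] (rule 3); /o/ → [õ] (rule 1); /a/ → [ã] (rule 1); /u/ → [ũ] (rule 1); /d/ → [ð] (rule 3).
All other segments surface unchanged.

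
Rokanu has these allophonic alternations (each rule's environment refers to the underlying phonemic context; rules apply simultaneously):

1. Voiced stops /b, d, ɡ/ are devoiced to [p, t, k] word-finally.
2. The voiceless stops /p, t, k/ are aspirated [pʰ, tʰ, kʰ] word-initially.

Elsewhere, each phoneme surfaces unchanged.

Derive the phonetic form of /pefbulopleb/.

[pʰefbuloplep]

/p/ — word-initial, word-initially — surfaces as [pʰ] (rule 2).
/b/ (between /f/ and /u/) fails the environment for rule 1, so it stays [b].
/p/ (between /o/ and /l/): rule 2 targets it, but not word-initially → unchanged [p].
/b/ — word-final, word-finally — surfaces as [p] (rule 1).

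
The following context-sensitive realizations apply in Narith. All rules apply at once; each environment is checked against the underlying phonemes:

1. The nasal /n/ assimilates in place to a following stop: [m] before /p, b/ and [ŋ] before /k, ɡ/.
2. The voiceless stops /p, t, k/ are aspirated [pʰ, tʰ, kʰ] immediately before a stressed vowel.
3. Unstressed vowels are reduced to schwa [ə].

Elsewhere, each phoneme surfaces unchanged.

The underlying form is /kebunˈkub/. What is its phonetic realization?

/k/ (word-initial) is in the target of rule 2 but the environment (immediately before a stressed vowel) is not met → [k].
/e/ meets the environment for rule 3 (in an unstressed syllable) → [ə].
/b/ — not in any rule's target class → [b].
/u/ meets the environment for rule 3 (in an unstressed syllable) → [ə].
Rule 1 applies to /n/ (between /u/ and /k/: before a labial or velar stop) → [ŋ].
/k/ (between /n/ and /u/) occurs immediately before a stressed vowel → [kʰ] by rule 2.
/u/ (between /k/ and /b/) fails the environment for rule 3, so it stays [u].
/b/ (word-final) is unaffected → [b].

[kəbəŋˈkʰub]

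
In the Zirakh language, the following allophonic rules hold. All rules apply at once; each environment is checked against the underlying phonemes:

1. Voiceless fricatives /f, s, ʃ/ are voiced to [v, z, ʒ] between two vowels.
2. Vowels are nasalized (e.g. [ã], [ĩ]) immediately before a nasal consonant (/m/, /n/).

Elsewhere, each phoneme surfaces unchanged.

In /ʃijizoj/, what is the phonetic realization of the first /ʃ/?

[ʃ]

/ʃ/ (word-initial) fails the environment for rule 1, so it stays [ʃ].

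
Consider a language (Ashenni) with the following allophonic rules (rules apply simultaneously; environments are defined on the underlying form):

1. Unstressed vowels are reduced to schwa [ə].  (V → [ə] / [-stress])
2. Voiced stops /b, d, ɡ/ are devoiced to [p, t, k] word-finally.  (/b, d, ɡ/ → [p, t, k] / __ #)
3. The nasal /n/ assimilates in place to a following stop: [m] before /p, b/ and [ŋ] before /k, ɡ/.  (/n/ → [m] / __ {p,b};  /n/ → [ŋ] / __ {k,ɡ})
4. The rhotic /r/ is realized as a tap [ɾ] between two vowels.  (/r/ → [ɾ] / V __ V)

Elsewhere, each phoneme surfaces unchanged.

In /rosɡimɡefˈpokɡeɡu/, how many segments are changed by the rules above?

Segments that undergo a rule: /o/ → [ə] (rule 1); /i/ → [ə] (rule 1); /e/ → [ə] (rule 1); /e/ → [ə] (rule 1); /u/ → [ə] (rule 1).
All other segments surface unchanged.

5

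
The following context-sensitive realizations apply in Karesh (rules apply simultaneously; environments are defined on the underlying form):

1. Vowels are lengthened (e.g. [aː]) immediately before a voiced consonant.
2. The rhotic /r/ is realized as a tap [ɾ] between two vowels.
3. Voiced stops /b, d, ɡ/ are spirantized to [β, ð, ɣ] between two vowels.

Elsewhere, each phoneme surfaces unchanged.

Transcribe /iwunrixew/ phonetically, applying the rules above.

[iːwuːnrixeːw]

/i/ — word-initial, before a voiced consonant — surfaces as [iː] (rule 1).
/u/ (between /w/ and /n/): before a voiced consonant, so rule 1 applies → [uː].
/r/ — between /n/ and /i/; rule 2 does not apply here → [r].
/i/ — between /r/ and /x/; rule 1 does not apply here → [i].
/e/ (between /x/ and /w/) occurs before a voiced consonant → [eː] by rule 1.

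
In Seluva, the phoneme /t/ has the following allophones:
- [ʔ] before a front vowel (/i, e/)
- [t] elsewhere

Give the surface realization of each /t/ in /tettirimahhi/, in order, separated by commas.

Occurrence 1 (position 1): before a front vowel (/i, e/) → [ʔ].
Occurrence 2 (position 3): no conditioning environment matches → elsewhere allophone [t].
Occurrence 3 (position 4): before a front vowel (/i, e/) → [ʔ].

[ʔ], [t], [ʔ]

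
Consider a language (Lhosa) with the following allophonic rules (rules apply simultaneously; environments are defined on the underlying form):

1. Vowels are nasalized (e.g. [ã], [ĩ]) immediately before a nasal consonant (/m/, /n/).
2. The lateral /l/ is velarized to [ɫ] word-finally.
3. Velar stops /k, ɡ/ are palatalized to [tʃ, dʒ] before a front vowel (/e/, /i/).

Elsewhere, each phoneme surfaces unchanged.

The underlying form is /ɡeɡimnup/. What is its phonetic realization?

/ɡ/ (word-initial) occurs before a front vowel → [dʒ] by rule 3.
/e/ (between /ɡ/ and /ɡ/) is in the target of rule 1 but the environment (before a nasal consonant) is not met → [e].
Rule 3 applies to /ɡ/ (between /e/ and /i/: before a front vowel) → [dʒ].
Rule 1 applies to /i/ (between /ɡ/ and /m/: before a nasal consonant) → [ĩ].
/m/ (between /i/ and /n/) is unaffected → [m].
/n/ stays [n].
/u/ (between /n/ and /p/) is in the target of rule 1 but the environment (before a nasal consonant) is not met → [u].
/p/ (word-final) is unaffected → [p].

[dʒedʒĩmnup]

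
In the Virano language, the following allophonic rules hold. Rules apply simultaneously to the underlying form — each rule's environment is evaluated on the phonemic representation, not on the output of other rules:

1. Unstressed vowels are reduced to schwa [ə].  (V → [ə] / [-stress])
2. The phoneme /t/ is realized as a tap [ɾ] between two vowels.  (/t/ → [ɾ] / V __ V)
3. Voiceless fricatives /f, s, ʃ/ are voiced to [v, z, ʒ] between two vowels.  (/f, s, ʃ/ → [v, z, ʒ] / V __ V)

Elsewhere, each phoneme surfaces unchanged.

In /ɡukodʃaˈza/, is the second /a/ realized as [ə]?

No

/a/ (word-final) fails the environment for rule 1, so it stays [a].
The actual realization is [a], not [ə].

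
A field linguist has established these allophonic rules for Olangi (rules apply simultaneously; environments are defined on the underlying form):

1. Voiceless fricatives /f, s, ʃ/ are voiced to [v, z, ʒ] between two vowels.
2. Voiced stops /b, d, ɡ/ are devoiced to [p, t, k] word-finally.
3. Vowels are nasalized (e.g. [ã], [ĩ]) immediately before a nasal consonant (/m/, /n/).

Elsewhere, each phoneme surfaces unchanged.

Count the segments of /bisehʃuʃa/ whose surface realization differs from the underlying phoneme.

Segments that undergo a rule: /s/ → [z] (rule 1); /ʃ/ → [ʒ] (rule 1).
All other segments surface unchanged.

2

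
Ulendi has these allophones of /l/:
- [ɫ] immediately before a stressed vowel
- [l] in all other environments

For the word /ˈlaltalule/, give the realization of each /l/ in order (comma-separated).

Occurrence 1 (position 1): immediately before a stressed vowel → [ɫ].
Occurrence 2 (position 3): no conditioning environment matches → elsewhere allophone [l].
Occurrence 3 (position 6): no conditioning environment matches → elsewhere allophone [l].
Occurrence 4 (position 8): no conditioning environment matches → elsewhere allophone [l].

[ɫ], [l], [l], [l]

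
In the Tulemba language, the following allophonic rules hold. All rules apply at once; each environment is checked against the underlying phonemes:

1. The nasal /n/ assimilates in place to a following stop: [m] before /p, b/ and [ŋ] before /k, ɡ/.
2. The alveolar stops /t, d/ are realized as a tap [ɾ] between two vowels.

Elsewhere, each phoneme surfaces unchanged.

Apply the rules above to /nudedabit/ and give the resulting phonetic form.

[nuɾeɾabit]

/n/ — word-initial; rule 1 does not apply here → [n].
/u/ stays [u].
/d/ (between /u/ and /e/): between two vowels, so rule 2 applies → [ɾ].
/e/ — not in any rule's target class → [e].
/d/ (between /e/ and /a/) occurs between two vowels → [ɾ] by rule 2.
/a/ stays [a].
/b/ stays [b].
/i/ — not in any rule's target class → [i].
/t/ (word-final) is in the target of rule 2 but the environment (between two vowels) is not met → [t].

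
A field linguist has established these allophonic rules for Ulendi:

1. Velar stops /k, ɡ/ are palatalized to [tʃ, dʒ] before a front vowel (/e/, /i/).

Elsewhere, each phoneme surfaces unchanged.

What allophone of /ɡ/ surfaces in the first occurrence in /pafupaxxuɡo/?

/ɡ/ (between /u/ and /o/): rule 1 targets it, but not before a front vowel → unchanged [ɡ].

[ɡ]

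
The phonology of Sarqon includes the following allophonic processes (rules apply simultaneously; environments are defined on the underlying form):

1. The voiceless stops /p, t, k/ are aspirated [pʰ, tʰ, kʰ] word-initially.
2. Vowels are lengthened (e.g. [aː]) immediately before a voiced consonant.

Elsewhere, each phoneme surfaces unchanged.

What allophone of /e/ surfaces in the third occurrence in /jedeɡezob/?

/e/ — between /ɡ/ and /z/, before a voiced consonant — surfaces as [eː] (rule 2).

[eː]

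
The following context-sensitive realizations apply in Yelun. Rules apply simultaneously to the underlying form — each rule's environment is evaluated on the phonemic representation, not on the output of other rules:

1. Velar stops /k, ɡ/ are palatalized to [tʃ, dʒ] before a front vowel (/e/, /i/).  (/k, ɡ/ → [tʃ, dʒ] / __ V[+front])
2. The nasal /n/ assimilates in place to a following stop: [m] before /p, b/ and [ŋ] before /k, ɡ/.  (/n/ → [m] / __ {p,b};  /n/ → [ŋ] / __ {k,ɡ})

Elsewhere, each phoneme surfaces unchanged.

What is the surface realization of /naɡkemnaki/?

[naɡtʃemnatʃi]

/n/ (word-initial) fails the environment for rule 2, so it stays [n].
/a/ (between /n/ and /ɡ/) is unaffected → [a].
/ɡ/ — between /a/ and /k/; rule 1 does not apply here → [ɡ].
/k/ meets the environment for rule 1 (before a front vowel) → [tʃ].
/e/ stays [e].
/m/ stays [m].
/n/ — between /m/ and /a/; rule 2 does not apply here → [n].
/a/ — not in any rule's target class → [a].
/k/ — between /a/ and /i/, before a front vowel — surfaces as [tʃ] (rule 1).
/i/ stays [i].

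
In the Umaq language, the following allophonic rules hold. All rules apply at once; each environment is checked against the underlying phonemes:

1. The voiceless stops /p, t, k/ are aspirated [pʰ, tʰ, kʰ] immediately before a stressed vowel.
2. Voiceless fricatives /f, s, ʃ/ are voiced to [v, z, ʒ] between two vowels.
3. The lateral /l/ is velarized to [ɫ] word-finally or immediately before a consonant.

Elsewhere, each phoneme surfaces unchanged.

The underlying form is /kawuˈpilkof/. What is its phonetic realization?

[kawuˈpʰiɫkof]

/k/ (word-initial) fails the environment for rule 1, so it stays [k].
/a/ stays [a].
/w/ (between /a/ and /u/): no rule targets it → [w].
/u/ — not in any rule's target class → [u].
/p/ (between /u/ and /i/): immediately before a stressed vowel, so rule 1 applies → [pʰ].
/i/ (between /p/ and /l/) is unaffected → [i].
/l/ meets the environment for rule 3 (word-finally or immediately before a consonant) → [ɫ].
/k/ (between /l/ and /o/) fails the environment for rule 1, so it stays [k].
/o/ stays [o].
/f/ — word-final; rule 2 does not apply here → [f].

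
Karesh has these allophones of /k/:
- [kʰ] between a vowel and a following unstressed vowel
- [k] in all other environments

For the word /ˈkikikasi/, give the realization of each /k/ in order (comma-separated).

[k], [kʰ], [kʰ]

Occurrence 1 (position 1): no conditioning environment matches → elsewhere allophone [k].
Occurrence 2 (position 3): between a vowel and a following unstressed vowel → [kʰ].
Occurrence 3 (position 5): between a vowel and a following unstressed vowel → [kʰ].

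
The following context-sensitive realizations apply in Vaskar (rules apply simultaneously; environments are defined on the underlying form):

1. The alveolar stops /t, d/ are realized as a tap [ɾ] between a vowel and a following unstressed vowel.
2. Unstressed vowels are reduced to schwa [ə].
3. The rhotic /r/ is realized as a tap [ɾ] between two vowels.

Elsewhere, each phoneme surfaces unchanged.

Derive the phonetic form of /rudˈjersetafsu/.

/r/ (word-initial): rule 3 targets it, but not between two vowels → unchanged [r].
/u/ (between /r/ and /d/): in an unstressed syllable, so rule 2 applies → [ə].
/d/ (between /u/ and /j/): rule 1 targets it, but not between a vowel and a following unstressed vowel → unchanged [d].
/j/ — not in any rule's target class → [j].
/e/ (between /j/ and /r/) fails the environment for rule 2, so it stays [e].
/r/ (between /e/ and /s/) fails the environment for rule 3, so it stays [r].
/s/ stays [s].
/e/ (between /s/ and /t/) occurs in an unstressed syllable → [ə] by rule 2.
/t/ meets the environment for rule 1 (between a vowel and a following unstressed vowel) → [ɾ].
/a/ (between /t/ and /f/): in an unstressed syllable, so rule 2 applies → [ə].
/f/ (between /a/ and /s/): no rule targets it → [f].
/s/ — not in any rule's target class → [s].
Rule 2 applies to /u/ (word-final: in an unstressed syllable) → [ə].

[rədˈjersəɾəfsə]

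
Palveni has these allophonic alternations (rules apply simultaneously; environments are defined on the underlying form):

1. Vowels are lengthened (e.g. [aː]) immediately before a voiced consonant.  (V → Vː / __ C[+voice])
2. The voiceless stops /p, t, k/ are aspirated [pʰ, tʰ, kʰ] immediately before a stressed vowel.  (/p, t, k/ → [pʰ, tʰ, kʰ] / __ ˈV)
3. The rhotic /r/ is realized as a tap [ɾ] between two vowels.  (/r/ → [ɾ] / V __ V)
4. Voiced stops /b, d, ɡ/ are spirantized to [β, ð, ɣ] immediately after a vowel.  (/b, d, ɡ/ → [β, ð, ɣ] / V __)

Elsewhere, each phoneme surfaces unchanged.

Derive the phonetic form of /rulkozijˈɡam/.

[ruːlkoːziːjˈɡaːm]

/r/ (word-initial): rule 3 targets it, but not between two vowels → unchanged [r].
/u/ (between /r/ and /l/): before a voiced consonant, so rule 1 applies → [uː].
/k/ (between /l/ and /o/) fails the environment for rule 2, so it stays [k].
Rule 1 applies to /o/ (between /k/ and /z/: before a voiced consonant) → [oː].
/i/ (between /z/ and /j/) occurs before a voiced consonant → [iː] by rule 1.
/ɡ/ — between /j/ and /a/; rule 4 does not apply here → [ɡ].
/a/ — between /ɡ/ and /m/, before a voiced consonant — surfaces as [aː] (rule 1).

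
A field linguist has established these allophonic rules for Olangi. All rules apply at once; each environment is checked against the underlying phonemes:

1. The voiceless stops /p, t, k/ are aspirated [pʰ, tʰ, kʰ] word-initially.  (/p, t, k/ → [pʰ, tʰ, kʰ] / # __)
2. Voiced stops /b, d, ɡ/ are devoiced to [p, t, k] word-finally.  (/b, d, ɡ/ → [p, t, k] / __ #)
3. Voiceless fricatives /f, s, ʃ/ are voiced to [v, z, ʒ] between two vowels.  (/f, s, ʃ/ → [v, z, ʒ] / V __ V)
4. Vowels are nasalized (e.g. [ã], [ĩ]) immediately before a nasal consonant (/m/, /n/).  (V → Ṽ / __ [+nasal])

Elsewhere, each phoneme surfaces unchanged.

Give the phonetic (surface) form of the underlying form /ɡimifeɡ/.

/ɡ/ (word-initial): rule 2 targets it, but not word-finally → unchanged [ɡ].
/i/ — between /ɡ/ and /m/, before a nasal consonant — surfaces as [ĩ] (rule 4).
/i/ (between /m/ and /f/): rule 4 targets it, but not before a nasal consonant → unchanged [i].
/f/ (between /i/ and /e/): between two vowels, so rule 3 applies → [v].
/e/ (between /f/ and /ɡ/) is in the target of rule 4 but the environment (before a nasal consonant) is not met → [e].
/ɡ/ (word-final) occurs word-finally → [k] by rule 2.

[ɡĩmivek]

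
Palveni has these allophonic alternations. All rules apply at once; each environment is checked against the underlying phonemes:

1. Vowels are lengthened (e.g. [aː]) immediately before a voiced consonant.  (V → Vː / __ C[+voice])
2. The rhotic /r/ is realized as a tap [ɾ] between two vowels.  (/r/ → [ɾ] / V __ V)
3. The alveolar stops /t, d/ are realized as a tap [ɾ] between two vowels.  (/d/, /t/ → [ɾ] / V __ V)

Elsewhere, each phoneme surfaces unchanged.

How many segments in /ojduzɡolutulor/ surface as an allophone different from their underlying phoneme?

Segments that undergo a rule: /o/ → [oː] (rule 1); /u/ → [uː] (rule 1); /o/ → [oː] (rule 1); /t/ → [ɾ] (rule 3); /u/ → [uː] (rule 1); /o/ → [oː] (rule 1).
All other segments surface unchanged.

6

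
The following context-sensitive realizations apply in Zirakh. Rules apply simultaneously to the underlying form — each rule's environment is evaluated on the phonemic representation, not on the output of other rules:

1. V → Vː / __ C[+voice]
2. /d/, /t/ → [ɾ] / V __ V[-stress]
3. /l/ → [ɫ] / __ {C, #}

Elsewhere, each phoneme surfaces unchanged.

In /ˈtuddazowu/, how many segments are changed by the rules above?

3

Segments that undergo a rule: /u/ → [uː] (rule 1); /a/ → [aː] (rule 1); /o/ → [oː] (rule 1).
All other segments surface unchanged.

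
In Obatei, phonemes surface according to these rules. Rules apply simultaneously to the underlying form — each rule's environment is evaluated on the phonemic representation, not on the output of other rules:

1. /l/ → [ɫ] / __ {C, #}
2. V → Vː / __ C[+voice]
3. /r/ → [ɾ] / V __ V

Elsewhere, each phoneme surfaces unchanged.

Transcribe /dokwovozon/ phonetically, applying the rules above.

/d/ (word-initial): no rule targets it → [d].
/o/ (between /d/ and /k/): rule 2 targets it, but not before a voiced consonant → unchanged [o].
/k/ — not in any rule's target class → [k].
/w/ (between /k/ and /o/) is unaffected → [w].
/o/ (between /w/ and /v/) occurs before a voiced consonant → [oː] by rule 2.
/v/ (between /o/ and /o/): no rule targets it → [v].
Rule 2 applies to /o/ (between /v/ and /z/: before a voiced consonant) → [oː].
/z/ (between /o/ and /o/): no rule targets it → [z].
/o/ — between /z/ and /n/, before a voiced consonant — surfaces as [oː] (rule 2).
/n/ stays [n].

[dokwoːvoːzoːn]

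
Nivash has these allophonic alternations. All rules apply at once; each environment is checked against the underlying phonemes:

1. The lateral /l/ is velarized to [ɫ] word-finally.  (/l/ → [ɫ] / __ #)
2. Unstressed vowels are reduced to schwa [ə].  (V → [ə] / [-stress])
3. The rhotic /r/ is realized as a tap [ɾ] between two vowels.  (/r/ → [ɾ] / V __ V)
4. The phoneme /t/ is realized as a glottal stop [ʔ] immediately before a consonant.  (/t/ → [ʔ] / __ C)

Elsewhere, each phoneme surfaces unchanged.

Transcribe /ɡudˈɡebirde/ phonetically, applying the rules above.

[ɡədˈɡebərdə]

/ɡ/ (word-initial) is unaffected → [ɡ].
/u/ (between /ɡ/ and /d/): in an unstressed syllable, so rule 2 applies → [ə].
/d/ — not in any rule's target class → [d].
/ɡ/ (between /d/ and /e/) is unaffected → [ɡ].
/e/ (between /ɡ/ and /b/) fails the environment for rule 2, so it stays [e].
/b/ stays [b].
Rule 2 applies to /i/ (between /b/ and /r/: in an unstressed syllable) → [ə].
/r/ (between /i/ and /d/) is in the target of rule 3 but the environment (between two vowels) is not met → [r].
/d/ stays [d].
/e/ meets the environment for rule 2 (in an unstressed syllable) → [ə].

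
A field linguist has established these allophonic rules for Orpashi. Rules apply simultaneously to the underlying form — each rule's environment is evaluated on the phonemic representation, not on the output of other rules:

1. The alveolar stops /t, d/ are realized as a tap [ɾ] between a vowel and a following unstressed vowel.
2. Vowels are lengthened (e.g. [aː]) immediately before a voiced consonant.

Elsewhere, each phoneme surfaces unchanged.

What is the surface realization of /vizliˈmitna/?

[viːzliːˈmitna]

/v/ — not in any rule's target class → [v].
Rule 2 applies to /i/ (between /v/ and /z/: before a voiced consonant) → [iː].
/z/ (between /i/ and /l/): no rule targets it → [z].
/l/ — not in any rule's target class → [l].
Rule 2 applies to /i/ (between /l/ and /m/: before a voiced consonant) → [iː].
/m/ (between /i/ and /i/): no rule targets it → [m].
/i/ — between /m/ and /t/; rule 2 does not apply here → [i].
/t/ (between /i/ and /n/) fails the environment for rule 1, so it stays [t].
/n/ (between /t/ and /a/) is unaffected → [n].
/a/ (word-final) fails the environment for rule 2, so it stays [a].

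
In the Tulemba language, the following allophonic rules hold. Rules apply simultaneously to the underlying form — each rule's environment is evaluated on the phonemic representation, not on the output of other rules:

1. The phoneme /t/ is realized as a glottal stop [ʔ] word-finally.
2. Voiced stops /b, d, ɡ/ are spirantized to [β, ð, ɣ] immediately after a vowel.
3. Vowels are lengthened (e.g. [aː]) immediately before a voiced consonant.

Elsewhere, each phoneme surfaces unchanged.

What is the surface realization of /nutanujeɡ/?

[nutaːnuːjeːɣ]

/n/ (word-initial): no rule targets it → [n].
/u/ — between /n/ and /t/; rule 3 does not apply here → [u].
/t/ — between /u/ and /a/; rule 1 does not apply here → [t].
/a/ (between /t/ and /n/) occurs before a voiced consonant → [aː] by rule 3.
/n/ stays [n].
Rule 3 applies to /u/ (between /n/ and /j/: before a voiced consonant) → [uː].
/j/ stays [j].
/e/ meets the environment for rule 3 (before a voiced consonant) → [eː].
Rule 2 applies to /ɡ/ (word-final: immediately after a vowel) → [ɣ].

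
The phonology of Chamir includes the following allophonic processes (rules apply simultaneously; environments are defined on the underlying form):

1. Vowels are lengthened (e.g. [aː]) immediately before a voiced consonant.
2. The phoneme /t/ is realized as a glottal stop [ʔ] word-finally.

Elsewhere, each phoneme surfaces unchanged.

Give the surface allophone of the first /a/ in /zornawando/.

Rule 1 applies to /a/ (between /n/ and /w/: before a voiced consonant) → [aː].

[aː]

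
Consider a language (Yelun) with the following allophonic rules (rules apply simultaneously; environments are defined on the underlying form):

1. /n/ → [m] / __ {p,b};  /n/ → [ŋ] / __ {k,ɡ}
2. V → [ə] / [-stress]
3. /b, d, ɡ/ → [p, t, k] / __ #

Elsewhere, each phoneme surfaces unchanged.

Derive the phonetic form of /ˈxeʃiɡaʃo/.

/x/ — not in any rule's target class → [x].
/e/ (between /x/ and /ʃ/): rule 2 targets it, but not in an unstressed syllable → unchanged [e].
/ʃ/ — not in any rule's target class → [ʃ].
/i/ meets the environment for rule 2 (in an unstressed syllable) → [ə].
/ɡ/ (between /i/ and /a/): rule 3 targets it, but not word-finally → unchanged [ɡ].
/a/ meets the environment for rule 2 (in an unstressed syllable) → [ə].
/ʃ/ stays [ʃ].
/o/ meets the environment for rule 2 (in an unstressed syllable) → [ə].

[ˈxeʃəɡəʃə]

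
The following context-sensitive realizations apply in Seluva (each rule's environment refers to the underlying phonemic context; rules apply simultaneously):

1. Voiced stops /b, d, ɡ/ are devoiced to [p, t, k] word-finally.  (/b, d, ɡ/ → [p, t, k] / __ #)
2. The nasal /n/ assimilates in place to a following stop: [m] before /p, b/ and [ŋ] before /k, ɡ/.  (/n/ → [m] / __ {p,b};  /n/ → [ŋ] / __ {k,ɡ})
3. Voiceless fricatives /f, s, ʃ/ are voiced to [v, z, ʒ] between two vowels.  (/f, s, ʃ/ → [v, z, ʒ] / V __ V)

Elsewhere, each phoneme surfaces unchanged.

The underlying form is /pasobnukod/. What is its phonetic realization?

[pazobnukot]

/p/ stays [p].
/a/ (between /p/ and /s/) is unaffected → [a].
Rule 3 applies to /s/ (between /a/ and /o/: between two vowels) → [z].
/o/ (between /s/ and /b/) is unaffected → [o].
/b/ (between /o/ and /n/): rule 1 targets it, but not word-finally → unchanged [b].
/n/ (between /b/ and /u/) is in the target of rule 2 but the environment (before a labial or velar stop) is not met → [n].
/u/ — not in any rule's target class → [u].
/k/ (between /u/ and /o/) is unaffected → [k].
/o/ stays [o].
/d/ (word-final): word-finally, so rule 1 applies → [t].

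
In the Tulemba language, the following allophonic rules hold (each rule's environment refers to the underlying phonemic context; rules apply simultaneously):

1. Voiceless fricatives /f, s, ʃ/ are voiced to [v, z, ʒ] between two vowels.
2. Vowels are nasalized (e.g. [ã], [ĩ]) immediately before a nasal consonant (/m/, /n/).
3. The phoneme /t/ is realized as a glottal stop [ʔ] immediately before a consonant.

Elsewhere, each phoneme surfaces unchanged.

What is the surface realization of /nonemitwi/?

[nõnẽmiʔwi]

/n/ (word-initial) is unaffected → [n].
/o/ (between /n/ and /n/) occurs before a nasal consonant → [õ] by rule 2.
/n/ (between /o/ and /e/) is unaffected → [n].
/e/ (between /n/ and /m/) occurs before a nasal consonant → [ẽ] by rule 2.
/m/ — not in any rule's target class → [m].
/i/ — between /m/ and /t/; rule 2 does not apply here → [i].
/t/ meets the environment for rule 3 (immediately before a consonant) → [ʔ].
/w/ — not in any rule's target class → [w].
/i/ (word-final) fails the environment for rule 2, so it stays [i].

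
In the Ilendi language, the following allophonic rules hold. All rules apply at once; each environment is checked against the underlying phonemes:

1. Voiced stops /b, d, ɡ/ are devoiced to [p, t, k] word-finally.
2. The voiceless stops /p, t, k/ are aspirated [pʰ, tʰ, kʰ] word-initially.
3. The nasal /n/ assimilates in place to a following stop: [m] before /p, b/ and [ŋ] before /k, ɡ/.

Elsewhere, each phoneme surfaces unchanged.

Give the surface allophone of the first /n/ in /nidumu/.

[n]

/n/ (word-initial): rule 3 targets it, but not before a labial or velar stop → unchanged [n].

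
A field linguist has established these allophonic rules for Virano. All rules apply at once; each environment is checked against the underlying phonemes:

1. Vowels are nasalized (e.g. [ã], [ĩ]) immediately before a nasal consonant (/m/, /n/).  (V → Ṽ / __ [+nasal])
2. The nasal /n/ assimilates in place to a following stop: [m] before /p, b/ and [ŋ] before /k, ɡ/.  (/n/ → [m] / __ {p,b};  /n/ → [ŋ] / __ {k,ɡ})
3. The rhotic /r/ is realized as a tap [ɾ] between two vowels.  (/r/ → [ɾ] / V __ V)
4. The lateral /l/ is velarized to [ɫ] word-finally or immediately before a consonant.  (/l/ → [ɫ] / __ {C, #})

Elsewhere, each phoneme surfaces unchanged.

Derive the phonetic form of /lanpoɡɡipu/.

[lãmpoɡɡipu]

/l/ (word-initial) fails the environment for rule 4, so it stays [l].
/a/ (between /l/ and /n/): before a nasal consonant, so rule 1 applies → [ã].
/n/ — between /a/ and /p/, before a labial or velar stop — surfaces as [m] (rule 2).
/p/ (between /n/ and /o/): no rule targets it → [p].
/o/ — between /p/ and /ɡ/; rule 1 does not apply here → [o].
/ɡ/ stays [ɡ].
/ɡ/ — not in any rule's target class → [ɡ].
/i/ — between /ɡ/ and /p/; rule 1 does not apply here → [i].
/p/ (between /i/ and /u/): no rule targets it → [p].
/u/ — word-final; rule 1 does not apply here → [u].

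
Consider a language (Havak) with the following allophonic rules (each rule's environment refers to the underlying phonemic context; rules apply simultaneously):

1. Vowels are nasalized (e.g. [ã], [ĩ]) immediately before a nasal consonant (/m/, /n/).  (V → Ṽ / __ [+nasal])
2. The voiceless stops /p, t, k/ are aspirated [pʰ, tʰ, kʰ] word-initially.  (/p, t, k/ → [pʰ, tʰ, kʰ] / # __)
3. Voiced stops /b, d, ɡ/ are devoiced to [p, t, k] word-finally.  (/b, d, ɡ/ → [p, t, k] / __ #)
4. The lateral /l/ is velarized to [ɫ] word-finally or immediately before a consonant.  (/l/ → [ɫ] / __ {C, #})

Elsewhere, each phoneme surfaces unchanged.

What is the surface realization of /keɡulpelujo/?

Rule 2 applies to /k/ (word-initial: word-initially) → [kʰ].
/e/ (between /k/ and /ɡ/): rule 1 targets it, but not before a nasal consonant → unchanged [e].
/ɡ/ (between /e/ and /u/): rule 3 targets it, but not word-finally → unchanged [ɡ].
/u/ — between /ɡ/ and /l/; rule 1 does not apply here → [u].
/l/ (between /u/ and /p/): word-finally or immediately before a consonant, so rule 4 applies → [ɫ].
/p/ (between /l/ and /e/): rule 2 targets it, but not word-initially → unchanged [p].
/e/ — between /p/ and /l/; rule 1 does not apply here → [e].
/l/ (between /e/ and /u/): rule 4 targets it, but not word-finally or immediately before a consonant → unchanged [l].
/u/ (between /l/ and /j/): rule 1 targets it, but not before a nasal consonant → unchanged [u].
/j/ (between /u/ and /o/) is unaffected → [j].
/o/ — word-final; rule 1 does not apply here → [o].

[kʰeɡuɫpelujo]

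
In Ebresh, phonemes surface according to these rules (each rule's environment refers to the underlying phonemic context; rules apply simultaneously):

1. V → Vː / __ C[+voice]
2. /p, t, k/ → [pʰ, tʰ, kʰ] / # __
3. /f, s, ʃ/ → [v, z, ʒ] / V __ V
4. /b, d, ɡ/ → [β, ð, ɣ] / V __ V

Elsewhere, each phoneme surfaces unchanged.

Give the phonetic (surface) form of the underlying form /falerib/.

[faːleːriːb]

/f/ — word-initial; rule 3 does not apply here → [f].
/a/ meets the environment for rule 1 (before a voiced consonant) → [aː].
/l/ — not in any rule's target class → [l].
/e/ meets the environment for rule 1 (before a voiced consonant) → [eː].
/r/ (between /e/ and /i/) is unaffected → [r].
/i/ meets the environment for rule 1 (before a voiced consonant) → [iː].
/b/ (word-final) fails the environment for rule 4, so it stays [b].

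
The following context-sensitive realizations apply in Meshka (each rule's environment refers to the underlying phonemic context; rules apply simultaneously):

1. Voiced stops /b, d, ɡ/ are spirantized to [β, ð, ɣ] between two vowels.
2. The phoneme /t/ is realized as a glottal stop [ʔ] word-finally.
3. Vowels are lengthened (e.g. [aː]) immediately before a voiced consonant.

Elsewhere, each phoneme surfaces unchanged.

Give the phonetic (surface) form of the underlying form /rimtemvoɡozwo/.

/r/ (word-initial): no rule targets it → [r].
/i/ — between /r/ and /m/, before a voiced consonant — surfaces as [iː] (rule 3).
/m/ — not in any rule's target class → [m].
/t/ (between /m/ and /e/) is in the target of rule 2 but the environment (word-finally) is not met → [t].
/e/ — between /t/ and /m/, before a voiced consonant — surfaces as [eː] (rule 3).
/m/ (between /e/ and /v/) is unaffected → [m].
/v/ stays [v].
/o/ meets the environment for rule 3 (before a voiced consonant) → [oː].
Rule 1 applies to /ɡ/ (between /o/ and /o/: between two vowels) → [ɣ].
/o/ meets the environment for rule 3 (before a voiced consonant) → [oː].
/z/ — not in any rule's target class → [z].
/w/ stays [w].
/o/ (word-final): rule 3 targets it, but not before a voiced consonant → unchanged [o].

[riːmteːmvoːɣoːzwo]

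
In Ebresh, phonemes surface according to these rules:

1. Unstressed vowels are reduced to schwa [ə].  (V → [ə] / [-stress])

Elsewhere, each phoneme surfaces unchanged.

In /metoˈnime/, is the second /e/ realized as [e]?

Rule 1 applies to /e/ (word-final: in an unstressed syllable) → [ə].
The actual realization is [ə], not [e].

No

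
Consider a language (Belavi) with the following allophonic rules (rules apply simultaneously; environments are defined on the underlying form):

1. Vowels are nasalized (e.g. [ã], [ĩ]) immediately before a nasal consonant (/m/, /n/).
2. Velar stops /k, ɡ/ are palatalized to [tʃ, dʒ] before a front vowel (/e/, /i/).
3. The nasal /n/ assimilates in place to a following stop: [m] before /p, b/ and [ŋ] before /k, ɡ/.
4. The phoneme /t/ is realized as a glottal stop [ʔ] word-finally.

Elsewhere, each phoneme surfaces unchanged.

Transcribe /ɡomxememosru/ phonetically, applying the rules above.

/ɡ/ (word-initial) fails the environment for rule 2, so it stays [ɡ].
/o/ — between /ɡ/ and /m/, before a nasal consonant — surfaces as [õ] (rule 1).
/e/ (between /x/ and /m/) occurs before a nasal consonant → [ẽ] by rule 1.
/e/ (between /m/ and /m/) occurs before a nasal consonant → [ẽ] by rule 1.
/o/ (between /m/ and /s/): rule 1 targets it, but not before a nasal consonant → unchanged [o].
/u/ (word-final) is in the target of rule 1 but the environment (before a nasal consonant) is not met → [u].

[ɡõmxẽmẽmosru]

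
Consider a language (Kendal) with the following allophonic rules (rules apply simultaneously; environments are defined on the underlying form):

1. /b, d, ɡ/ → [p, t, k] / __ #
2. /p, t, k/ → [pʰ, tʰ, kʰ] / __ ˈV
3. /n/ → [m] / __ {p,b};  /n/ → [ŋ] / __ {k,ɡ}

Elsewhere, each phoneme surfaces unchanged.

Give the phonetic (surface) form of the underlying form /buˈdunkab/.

[buˈduŋkap]

/b/ (word-initial) fails the environment for rule 1, so it stays [b].
/u/ stays [u].
/d/ (between /u/ and /u/) fails the environment for rule 1, so it stays [d].
/u/ stays [u].
/n/ — between /u/ and /k/, before a labial or velar stop — surfaces as [ŋ] (rule 3).
/k/ — between /n/ and /a/; rule 2 does not apply here → [k].
/a/ (between /k/ and /b/) is unaffected → [a].
/b/ (word-final): word-finally, so rule 1 applies → [p].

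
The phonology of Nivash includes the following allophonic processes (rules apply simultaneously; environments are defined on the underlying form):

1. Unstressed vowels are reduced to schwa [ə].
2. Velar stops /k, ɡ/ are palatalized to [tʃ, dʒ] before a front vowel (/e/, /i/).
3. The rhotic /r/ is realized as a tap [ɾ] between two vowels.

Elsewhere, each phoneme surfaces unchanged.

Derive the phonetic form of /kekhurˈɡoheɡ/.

/k/ (word-initial) occurs before a front vowel → [tʃ] by rule 2.
/e/ (between /k/ and /k/): in an unstressed syllable, so rule 1 applies → [ə].
/k/ (between /e/ and /h/): rule 2 targets it, but not before a front vowel → unchanged [k].
/h/ — not in any rule's target class → [h].
/u/ (between /h/ and /r/) occurs in an unstressed syllable → [ə] by rule 1.
/r/ — between /u/ and /ɡ/; rule 3 does not apply here → [r].
/ɡ/ (between /r/ and /o/) fails the environment for rule 2, so it stays [ɡ].
/o/ — between /ɡ/ and /h/; rule 1 does not apply here → [o].
/h/ — not in any rule's target class → [h].
/e/ — between /h/ and /ɡ/, in an unstressed syllable — surfaces as [ə] (rule 1).
/ɡ/ (word-final) is in the target of rule 2 but the environment (before a front vowel) is not met → [ɡ].

[tʃəkhərˈɡohəɡ]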